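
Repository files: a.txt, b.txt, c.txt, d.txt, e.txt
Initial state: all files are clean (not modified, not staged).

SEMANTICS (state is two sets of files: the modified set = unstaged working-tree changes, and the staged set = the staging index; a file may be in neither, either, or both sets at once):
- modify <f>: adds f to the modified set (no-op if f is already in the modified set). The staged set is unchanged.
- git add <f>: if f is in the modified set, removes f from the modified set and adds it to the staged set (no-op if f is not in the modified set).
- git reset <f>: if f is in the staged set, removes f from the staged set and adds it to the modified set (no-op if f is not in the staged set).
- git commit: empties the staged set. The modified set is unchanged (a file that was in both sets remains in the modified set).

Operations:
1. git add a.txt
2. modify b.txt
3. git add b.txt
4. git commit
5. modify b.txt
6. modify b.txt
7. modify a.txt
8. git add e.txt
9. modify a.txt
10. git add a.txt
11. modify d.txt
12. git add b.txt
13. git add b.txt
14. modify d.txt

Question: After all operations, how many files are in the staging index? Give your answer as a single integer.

Answer: 2

Derivation:
After op 1 (git add a.txt): modified={none} staged={none}
After op 2 (modify b.txt): modified={b.txt} staged={none}
After op 3 (git add b.txt): modified={none} staged={b.txt}
After op 4 (git commit): modified={none} staged={none}
After op 5 (modify b.txt): modified={b.txt} staged={none}
After op 6 (modify b.txt): modified={b.txt} staged={none}
After op 7 (modify a.txt): modified={a.txt, b.txt} staged={none}
After op 8 (git add e.txt): modified={a.txt, b.txt} staged={none}
After op 9 (modify a.txt): modified={a.txt, b.txt} staged={none}
After op 10 (git add a.txt): modified={b.txt} staged={a.txt}
After op 11 (modify d.txt): modified={b.txt, d.txt} staged={a.txt}
After op 12 (git add b.txt): modified={d.txt} staged={a.txt, b.txt}
After op 13 (git add b.txt): modified={d.txt} staged={a.txt, b.txt}
After op 14 (modify d.txt): modified={d.txt} staged={a.txt, b.txt}
Final staged set: {a.txt, b.txt} -> count=2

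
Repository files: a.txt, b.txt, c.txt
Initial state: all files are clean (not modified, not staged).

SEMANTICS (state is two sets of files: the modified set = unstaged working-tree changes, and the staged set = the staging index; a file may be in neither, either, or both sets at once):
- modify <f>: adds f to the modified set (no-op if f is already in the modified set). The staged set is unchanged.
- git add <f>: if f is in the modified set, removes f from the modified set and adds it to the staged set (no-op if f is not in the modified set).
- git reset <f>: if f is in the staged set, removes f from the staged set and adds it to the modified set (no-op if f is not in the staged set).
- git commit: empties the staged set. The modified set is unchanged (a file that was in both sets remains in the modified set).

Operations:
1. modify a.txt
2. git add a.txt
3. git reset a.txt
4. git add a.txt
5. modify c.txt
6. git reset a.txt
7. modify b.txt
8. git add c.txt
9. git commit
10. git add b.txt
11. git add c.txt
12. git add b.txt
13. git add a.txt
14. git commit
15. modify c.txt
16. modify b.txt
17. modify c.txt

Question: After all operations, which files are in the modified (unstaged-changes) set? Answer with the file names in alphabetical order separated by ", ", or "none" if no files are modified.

Answer: b.txt, c.txt

Derivation:
After op 1 (modify a.txt): modified={a.txt} staged={none}
After op 2 (git add a.txt): modified={none} staged={a.txt}
After op 3 (git reset a.txt): modified={a.txt} staged={none}
After op 4 (git add a.txt): modified={none} staged={a.txt}
After op 5 (modify c.txt): modified={c.txt} staged={a.txt}
After op 6 (git reset a.txt): modified={a.txt, c.txt} staged={none}
After op 7 (modify b.txt): modified={a.txt, b.txt, c.txt} staged={none}
After op 8 (git add c.txt): modified={a.txt, b.txt} staged={c.txt}
After op 9 (git commit): modified={a.txt, b.txt} staged={none}
After op 10 (git add b.txt): modified={a.txt} staged={b.txt}
After op 11 (git add c.txt): modified={a.txt} staged={b.txt}
After op 12 (git add b.txt): modified={a.txt} staged={b.txt}
After op 13 (git add a.txt): modified={none} staged={a.txt, b.txt}
After op 14 (git commit): modified={none} staged={none}
After op 15 (modify c.txt): modified={c.txt} staged={none}
After op 16 (modify b.txt): modified={b.txt, c.txt} staged={none}
After op 17 (modify c.txt): modified={b.txt, c.txt} staged={none}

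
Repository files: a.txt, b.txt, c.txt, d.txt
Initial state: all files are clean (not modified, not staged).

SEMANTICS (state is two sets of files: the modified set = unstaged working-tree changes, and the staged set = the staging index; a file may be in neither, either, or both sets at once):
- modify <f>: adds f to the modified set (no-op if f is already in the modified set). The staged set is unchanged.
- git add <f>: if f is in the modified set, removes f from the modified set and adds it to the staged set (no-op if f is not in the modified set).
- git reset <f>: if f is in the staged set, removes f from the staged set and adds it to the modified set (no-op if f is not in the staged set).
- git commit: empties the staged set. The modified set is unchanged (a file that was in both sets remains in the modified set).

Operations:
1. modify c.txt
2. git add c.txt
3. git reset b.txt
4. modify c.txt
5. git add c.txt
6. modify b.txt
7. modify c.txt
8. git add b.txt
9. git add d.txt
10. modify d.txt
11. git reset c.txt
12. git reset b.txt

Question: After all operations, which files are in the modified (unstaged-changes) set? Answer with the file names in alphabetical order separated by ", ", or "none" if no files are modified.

Answer: b.txt, c.txt, d.txt

Derivation:
After op 1 (modify c.txt): modified={c.txt} staged={none}
After op 2 (git add c.txt): modified={none} staged={c.txt}
After op 3 (git reset b.txt): modified={none} staged={c.txt}
After op 4 (modify c.txt): modified={c.txt} staged={c.txt}
After op 5 (git add c.txt): modified={none} staged={c.txt}
After op 6 (modify b.txt): modified={b.txt} staged={c.txt}
After op 7 (modify c.txt): modified={b.txt, c.txt} staged={c.txt}
After op 8 (git add b.txt): modified={c.txt} staged={b.txt, c.txt}
After op 9 (git add d.txt): modified={c.txt} staged={b.txt, c.txt}
After op 10 (modify d.txt): modified={c.txt, d.txt} staged={b.txt, c.txt}
After op 11 (git reset c.txt): modified={c.txt, d.txt} staged={b.txt}
After op 12 (git reset b.txt): modified={b.txt, c.txt, d.txt} staged={none}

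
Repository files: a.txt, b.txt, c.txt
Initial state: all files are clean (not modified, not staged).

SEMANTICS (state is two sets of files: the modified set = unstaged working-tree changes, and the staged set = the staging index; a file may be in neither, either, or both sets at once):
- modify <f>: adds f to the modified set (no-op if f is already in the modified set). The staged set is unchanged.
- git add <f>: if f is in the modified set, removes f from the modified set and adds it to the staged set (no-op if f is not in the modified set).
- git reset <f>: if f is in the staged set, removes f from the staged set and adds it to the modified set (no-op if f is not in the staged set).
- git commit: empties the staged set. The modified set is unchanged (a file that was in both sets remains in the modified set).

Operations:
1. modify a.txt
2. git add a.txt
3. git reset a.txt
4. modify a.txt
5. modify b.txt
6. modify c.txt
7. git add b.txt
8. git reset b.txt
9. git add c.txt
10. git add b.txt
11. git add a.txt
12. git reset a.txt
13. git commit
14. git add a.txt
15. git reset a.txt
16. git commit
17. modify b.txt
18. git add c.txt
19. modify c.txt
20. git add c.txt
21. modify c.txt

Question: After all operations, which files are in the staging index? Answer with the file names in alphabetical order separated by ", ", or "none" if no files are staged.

Answer: c.txt

Derivation:
After op 1 (modify a.txt): modified={a.txt} staged={none}
After op 2 (git add a.txt): modified={none} staged={a.txt}
After op 3 (git reset a.txt): modified={a.txt} staged={none}
After op 4 (modify a.txt): modified={a.txt} staged={none}
After op 5 (modify b.txt): modified={a.txt, b.txt} staged={none}
After op 6 (modify c.txt): modified={a.txt, b.txt, c.txt} staged={none}
After op 7 (git add b.txt): modified={a.txt, c.txt} staged={b.txt}
After op 8 (git reset b.txt): modified={a.txt, b.txt, c.txt} staged={none}
After op 9 (git add c.txt): modified={a.txt, b.txt} staged={c.txt}
After op 10 (git add b.txt): modified={a.txt} staged={b.txt, c.txt}
After op 11 (git add a.txt): modified={none} staged={a.txt, b.txt, c.txt}
After op 12 (git reset a.txt): modified={a.txt} staged={b.txt, c.txt}
After op 13 (git commit): modified={a.txt} staged={none}
After op 14 (git add a.txt): modified={none} staged={a.txt}
After op 15 (git reset a.txt): modified={a.txt} staged={none}
After op 16 (git commit): modified={a.txt} staged={none}
After op 17 (modify b.txt): modified={a.txt, b.txt} staged={none}
After op 18 (git add c.txt): modified={a.txt, b.txt} staged={none}
After op 19 (modify c.txt): modified={a.txt, b.txt, c.txt} staged={none}
After op 20 (git add c.txt): modified={a.txt, b.txt} staged={c.txt}
After op 21 (modify c.txt): modified={a.txt, b.txt, c.txt} staged={c.txt}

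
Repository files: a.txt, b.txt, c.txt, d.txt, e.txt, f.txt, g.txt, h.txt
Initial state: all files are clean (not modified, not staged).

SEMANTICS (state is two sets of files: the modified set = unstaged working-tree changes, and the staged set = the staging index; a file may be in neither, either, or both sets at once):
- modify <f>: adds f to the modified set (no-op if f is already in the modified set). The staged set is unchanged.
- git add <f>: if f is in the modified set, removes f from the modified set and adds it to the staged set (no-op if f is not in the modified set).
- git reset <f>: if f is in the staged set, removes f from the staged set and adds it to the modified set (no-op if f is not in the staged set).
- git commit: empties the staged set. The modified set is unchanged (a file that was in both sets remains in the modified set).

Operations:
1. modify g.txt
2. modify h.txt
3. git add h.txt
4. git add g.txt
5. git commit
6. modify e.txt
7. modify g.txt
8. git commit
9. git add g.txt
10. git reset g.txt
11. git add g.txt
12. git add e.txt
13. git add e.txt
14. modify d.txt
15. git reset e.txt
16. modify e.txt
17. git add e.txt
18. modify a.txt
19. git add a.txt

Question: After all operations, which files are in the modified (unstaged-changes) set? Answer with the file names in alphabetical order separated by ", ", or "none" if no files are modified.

After op 1 (modify g.txt): modified={g.txt} staged={none}
After op 2 (modify h.txt): modified={g.txt, h.txt} staged={none}
After op 3 (git add h.txt): modified={g.txt} staged={h.txt}
After op 4 (git add g.txt): modified={none} staged={g.txt, h.txt}
After op 5 (git commit): modified={none} staged={none}
After op 6 (modify e.txt): modified={e.txt} staged={none}
After op 7 (modify g.txt): modified={e.txt, g.txt} staged={none}
After op 8 (git commit): modified={e.txt, g.txt} staged={none}
After op 9 (git add g.txt): modified={e.txt} staged={g.txt}
After op 10 (git reset g.txt): modified={e.txt, g.txt} staged={none}
After op 11 (git add g.txt): modified={e.txt} staged={g.txt}
After op 12 (git add e.txt): modified={none} staged={e.txt, g.txt}
After op 13 (git add e.txt): modified={none} staged={e.txt, g.txt}
After op 14 (modify d.txt): modified={d.txt} staged={e.txt, g.txt}
After op 15 (git reset e.txt): modified={d.txt, e.txt} staged={g.txt}
After op 16 (modify e.txt): modified={d.txt, e.txt} staged={g.txt}
After op 17 (git add e.txt): modified={d.txt} staged={e.txt, g.txt}
After op 18 (modify a.txt): modified={a.txt, d.txt} staged={e.txt, g.txt}
After op 19 (git add a.txt): modified={d.txt} staged={a.txt, e.txt, g.txt}

Answer: d.txt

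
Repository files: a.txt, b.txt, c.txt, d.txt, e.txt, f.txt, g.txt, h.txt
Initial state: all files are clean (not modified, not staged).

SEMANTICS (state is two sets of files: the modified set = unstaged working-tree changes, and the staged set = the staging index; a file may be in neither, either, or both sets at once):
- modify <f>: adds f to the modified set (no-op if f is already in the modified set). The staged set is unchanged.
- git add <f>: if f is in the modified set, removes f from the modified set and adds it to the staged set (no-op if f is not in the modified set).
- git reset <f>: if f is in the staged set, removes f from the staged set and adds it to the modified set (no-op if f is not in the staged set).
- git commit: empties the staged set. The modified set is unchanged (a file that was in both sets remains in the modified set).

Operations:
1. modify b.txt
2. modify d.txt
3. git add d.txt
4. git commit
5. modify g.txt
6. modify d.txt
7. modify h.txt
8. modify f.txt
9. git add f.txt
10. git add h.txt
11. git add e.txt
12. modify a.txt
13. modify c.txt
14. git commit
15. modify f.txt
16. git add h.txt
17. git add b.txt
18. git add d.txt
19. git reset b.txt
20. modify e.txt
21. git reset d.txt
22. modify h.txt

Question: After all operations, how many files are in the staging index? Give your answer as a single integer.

Answer: 0

Derivation:
After op 1 (modify b.txt): modified={b.txt} staged={none}
After op 2 (modify d.txt): modified={b.txt, d.txt} staged={none}
After op 3 (git add d.txt): modified={b.txt} staged={d.txt}
After op 4 (git commit): modified={b.txt} staged={none}
After op 5 (modify g.txt): modified={b.txt, g.txt} staged={none}
After op 6 (modify d.txt): modified={b.txt, d.txt, g.txt} staged={none}
After op 7 (modify h.txt): modified={b.txt, d.txt, g.txt, h.txt} staged={none}
After op 8 (modify f.txt): modified={b.txt, d.txt, f.txt, g.txt, h.txt} staged={none}
After op 9 (git add f.txt): modified={b.txt, d.txt, g.txt, h.txt} staged={f.txt}
After op 10 (git add h.txt): modified={b.txt, d.txt, g.txt} staged={f.txt, h.txt}
After op 11 (git add e.txt): modified={b.txt, d.txt, g.txt} staged={f.txt, h.txt}
After op 12 (modify a.txt): modified={a.txt, b.txt, d.txt, g.txt} staged={f.txt, h.txt}
After op 13 (modify c.txt): modified={a.txt, b.txt, c.txt, d.txt, g.txt} staged={f.txt, h.txt}
After op 14 (git commit): modified={a.txt, b.txt, c.txt, d.txt, g.txt} staged={none}
After op 15 (modify f.txt): modified={a.txt, b.txt, c.txt, d.txt, f.txt, g.txt} staged={none}
After op 16 (git add h.txt): modified={a.txt, b.txt, c.txt, d.txt, f.txt, g.txt} staged={none}
After op 17 (git add b.txt): modified={a.txt, c.txt, d.txt, f.txt, g.txt} staged={b.txt}
After op 18 (git add d.txt): modified={a.txt, c.txt, f.txt, g.txt} staged={b.txt, d.txt}
After op 19 (git reset b.txt): modified={a.txt, b.txt, c.txt, f.txt, g.txt} staged={d.txt}
After op 20 (modify e.txt): modified={a.txt, b.txt, c.txt, e.txt, f.txt, g.txt} staged={d.txt}
After op 21 (git reset d.txt): modified={a.txt, b.txt, c.txt, d.txt, e.txt, f.txt, g.txt} staged={none}
After op 22 (modify h.txt): modified={a.txt, b.txt, c.txt, d.txt, e.txt, f.txt, g.txt, h.txt} staged={none}
Final staged set: {none} -> count=0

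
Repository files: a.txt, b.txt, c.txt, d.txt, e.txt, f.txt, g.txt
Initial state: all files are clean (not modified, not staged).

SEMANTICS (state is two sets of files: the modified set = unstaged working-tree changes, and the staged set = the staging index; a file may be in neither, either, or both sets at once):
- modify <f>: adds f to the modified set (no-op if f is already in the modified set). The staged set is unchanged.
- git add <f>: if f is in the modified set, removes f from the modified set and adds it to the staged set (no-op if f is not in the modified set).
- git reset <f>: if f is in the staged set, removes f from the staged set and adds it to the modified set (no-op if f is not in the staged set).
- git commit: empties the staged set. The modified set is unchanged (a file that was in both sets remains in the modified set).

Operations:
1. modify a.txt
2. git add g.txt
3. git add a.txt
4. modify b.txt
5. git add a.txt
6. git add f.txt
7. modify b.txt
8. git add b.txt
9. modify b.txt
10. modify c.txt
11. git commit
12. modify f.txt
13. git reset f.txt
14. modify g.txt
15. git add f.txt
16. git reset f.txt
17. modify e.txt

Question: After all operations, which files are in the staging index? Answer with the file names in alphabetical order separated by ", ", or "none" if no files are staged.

Answer: none

Derivation:
After op 1 (modify a.txt): modified={a.txt} staged={none}
After op 2 (git add g.txt): modified={a.txt} staged={none}
After op 3 (git add a.txt): modified={none} staged={a.txt}
After op 4 (modify b.txt): modified={b.txt} staged={a.txt}
After op 5 (git add a.txt): modified={b.txt} staged={a.txt}
After op 6 (git add f.txt): modified={b.txt} staged={a.txt}
After op 7 (modify b.txt): modified={b.txt} staged={a.txt}
After op 8 (git add b.txt): modified={none} staged={a.txt, b.txt}
After op 9 (modify b.txt): modified={b.txt} staged={a.txt, b.txt}
After op 10 (modify c.txt): modified={b.txt, c.txt} staged={a.txt, b.txt}
After op 11 (git commit): modified={b.txt, c.txt} staged={none}
After op 12 (modify f.txt): modified={b.txt, c.txt, f.txt} staged={none}
After op 13 (git reset f.txt): modified={b.txt, c.txt, f.txt} staged={none}
After op 14 (modify g.txt): modified={b.txt, c.txt, f.txt, g.txt} staged={none}
After op 15 (git add f.txt): modified={b.txt, c.txt, g.txt} staged={f.txt}
After op 16 (git reset f.txt): modified={b.txt, c.txt, f.txt, g.txt} staged={none}
After op 17 (modify e.txt): modified={b.txt, c.txt, e.txt, f.txt, g.txt} staged={none}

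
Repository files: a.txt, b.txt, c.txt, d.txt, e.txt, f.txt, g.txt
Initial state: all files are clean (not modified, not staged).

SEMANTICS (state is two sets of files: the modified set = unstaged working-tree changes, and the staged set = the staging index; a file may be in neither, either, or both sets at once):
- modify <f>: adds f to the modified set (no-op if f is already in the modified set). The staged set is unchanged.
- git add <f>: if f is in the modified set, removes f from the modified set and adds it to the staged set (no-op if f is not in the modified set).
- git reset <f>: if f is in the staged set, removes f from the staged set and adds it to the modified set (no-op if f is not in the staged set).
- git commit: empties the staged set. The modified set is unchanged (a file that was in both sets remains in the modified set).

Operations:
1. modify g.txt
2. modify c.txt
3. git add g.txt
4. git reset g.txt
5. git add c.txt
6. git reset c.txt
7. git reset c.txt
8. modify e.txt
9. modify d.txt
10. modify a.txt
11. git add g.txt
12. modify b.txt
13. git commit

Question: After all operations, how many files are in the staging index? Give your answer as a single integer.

Answer: 0

Derivation:
After op 1 (modify g.txt): modified={g.txt} staged={none}
After op 2 (modify c.txt): modified={c.txt, g.txt} staged={none}
After op 3 (git add g.txt): modified={c.txt} staged={g.txt}
After op 4 (git reset g.txt): modified={c.txt, g.txt} staged={none}
After op 5 (git add c.txt): modified={g.txt} staged={c.txt}
After op 6 (git reset c.txt): modified={c.txt, g.txt} staged={none}
After op 7 (git reset c.txt): modified={c.txt, g.txt} staged={none}
After op 8 (modify e.txt): modified={c.txt, e.txt, g.txt} staged={none}
After op 9 (modify d.txt): modified={c.txt, d.txt, e.txt, g.txt} staged={none}
After op 10 (modify a.txt): modified={a.txt, c.txt, d.txt, e.txt, g.txt} staged={none}
After op 11 (git add g.txt): modified={a.txt, c.txt, d.txt, e.txt} staged={g.txt}
After op 12 (modify b.txt): modified={a.txt, b.txt, c.txt, d.txt, e.txt} staged={g.txt}
After op 13 (git commit): modified={a.txt, b.txt, c.txt, d.txt, e.txt} staged={none}
Final staged set: {none} -> count=0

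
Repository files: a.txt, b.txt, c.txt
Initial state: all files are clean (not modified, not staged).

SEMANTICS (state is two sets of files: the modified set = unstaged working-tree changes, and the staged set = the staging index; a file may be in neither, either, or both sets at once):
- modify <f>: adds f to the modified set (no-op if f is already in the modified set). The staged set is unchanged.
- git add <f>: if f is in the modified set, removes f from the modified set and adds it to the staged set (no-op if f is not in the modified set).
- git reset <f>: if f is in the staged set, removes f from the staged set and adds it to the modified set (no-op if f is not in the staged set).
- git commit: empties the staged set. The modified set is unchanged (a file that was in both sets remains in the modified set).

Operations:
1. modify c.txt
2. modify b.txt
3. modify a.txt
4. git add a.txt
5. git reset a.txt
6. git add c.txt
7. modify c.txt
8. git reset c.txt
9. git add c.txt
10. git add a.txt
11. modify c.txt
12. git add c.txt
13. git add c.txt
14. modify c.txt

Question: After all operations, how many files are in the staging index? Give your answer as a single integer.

Answer: 2

Derivation:
After op 1 (modify c.txt): modified={c.txt} staged={none}
After op 2 (modify b.txt): modified={b.txt, c.txt} staged={none}
After op 3 (modify a.txt): modified={a.txt, b.txt, c.txt} staged={none}
After op 4 (git add a.txt): modified={b.txt, c.txt} staged={a.txt}
After op 5 (git reset a.txt): modified={a.txt, b.txt, c.txt} staged={none}
After op 6 (git add c.txt): modified={a.txt, b.txt} staged={c.txt}
After op 7 (modify c.txt): modified={a.txt, b.txt, c.txt} staged={c.txt}
After op 8 (git reset c.txt): modified={a.txt, b.txt, c.txt} staged={none}
After op 9 (git add c.txt): modified={a.txt, b.txt} staged={c.txt}
After op 10 (git add a.txt): modified={b.txt} staged={a.txt, c.txt}
After op 11 (modify c.txt): modified={b.txt, c.txt} staged={a.txt, c.txt}
After op 12 (git add c.txt): modified={b.txt} staged={a.txt, c.txt}
After op 13 (git add c.txt): modified={b.txt} staged={a.txt, c.txt}
After op 14 (modify c.txt): modified={b.txt, c.txt} staged={a.txt, c.txt}
Final staged set: {a.txt, c.txt} -> count=2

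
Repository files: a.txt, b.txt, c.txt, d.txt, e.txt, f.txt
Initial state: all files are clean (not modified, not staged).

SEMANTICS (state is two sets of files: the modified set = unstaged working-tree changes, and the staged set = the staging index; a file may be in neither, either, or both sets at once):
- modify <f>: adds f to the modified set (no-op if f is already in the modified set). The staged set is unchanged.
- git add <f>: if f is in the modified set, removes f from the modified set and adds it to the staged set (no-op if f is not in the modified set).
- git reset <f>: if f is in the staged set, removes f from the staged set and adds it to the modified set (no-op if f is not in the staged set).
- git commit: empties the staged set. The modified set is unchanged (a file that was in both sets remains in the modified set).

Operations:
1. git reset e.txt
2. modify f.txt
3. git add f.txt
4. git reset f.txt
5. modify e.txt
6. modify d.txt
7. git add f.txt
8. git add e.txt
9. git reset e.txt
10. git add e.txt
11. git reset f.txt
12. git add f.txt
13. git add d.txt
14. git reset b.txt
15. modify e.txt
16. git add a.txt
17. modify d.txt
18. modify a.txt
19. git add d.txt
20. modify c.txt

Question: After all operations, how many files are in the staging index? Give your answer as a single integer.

Answer: 3

Derivation:
After op 1 (git reset e.txt): modified={none} staged={none}
After op 2 (modify f.txt): modified={f.txt} staged={none}
After op 3 (git add f.txt): modified={none} staged={f.txt}
After op 4 (git reset f.txt): modified={f.txt} staged={none}
After op 5 (modify e.txt): modified={e.txt, f.txt} staged={none}
After op 6 (modify d.txt): modified={d.txt, e.txt, f.txt} staged={none}
After op 7 (git add f.txt): modified={d.txt, e.txt} staged={f.txt}
After op 8 (git add e.txt): modified={d.txt} staged={e.txt, f.txt}
After op 9 (git reset e.txt): modified={d.txt, e.txt} staged={f.txt}
After op 10 (git add e.txt): modified={d.txt} staged={e.txt, f.txt}
After op 11 (git reset f.txt): modified={d.txt, f.txt} staged={e.txt}
After op 12 (git add f.txt): modified={d.txt} staged={e.txt, f.txt}
After op 13 (git add d.txt): modified={none} staged={d.txt, e.txt, f.txt}
After op 14 (git reset b.txt): modified={none} staged={d.txt, e.txt, f.txt}
After op 15 (modify e.txt): modified={e.txt} staged={d.txt, e.txt, f.txt}
After op 16 (git add a.txt): modified={e.txt} staged={d.txt, e.txt, f.txt}
After op 17 (modify d.txt): modified={d.txt, e.txt} staged={d.txt, e.txt, f.txt}
After op 18 (modify a.txt): modified={a.txt, d.txt, e.txt} staged={d.txt, e.txt, f.txt}
After op 19 (git add d.txt): modified={a.txt, e.txt} staged={d.txt, e.txt, f.txt}
After op 20 (modify c.txt): modified={a.txt, c.txt, e.txt} staged={d.txt, e.txt, f.txt}
Final staged set: {d.txt, e.txt, f.txt} -> count=3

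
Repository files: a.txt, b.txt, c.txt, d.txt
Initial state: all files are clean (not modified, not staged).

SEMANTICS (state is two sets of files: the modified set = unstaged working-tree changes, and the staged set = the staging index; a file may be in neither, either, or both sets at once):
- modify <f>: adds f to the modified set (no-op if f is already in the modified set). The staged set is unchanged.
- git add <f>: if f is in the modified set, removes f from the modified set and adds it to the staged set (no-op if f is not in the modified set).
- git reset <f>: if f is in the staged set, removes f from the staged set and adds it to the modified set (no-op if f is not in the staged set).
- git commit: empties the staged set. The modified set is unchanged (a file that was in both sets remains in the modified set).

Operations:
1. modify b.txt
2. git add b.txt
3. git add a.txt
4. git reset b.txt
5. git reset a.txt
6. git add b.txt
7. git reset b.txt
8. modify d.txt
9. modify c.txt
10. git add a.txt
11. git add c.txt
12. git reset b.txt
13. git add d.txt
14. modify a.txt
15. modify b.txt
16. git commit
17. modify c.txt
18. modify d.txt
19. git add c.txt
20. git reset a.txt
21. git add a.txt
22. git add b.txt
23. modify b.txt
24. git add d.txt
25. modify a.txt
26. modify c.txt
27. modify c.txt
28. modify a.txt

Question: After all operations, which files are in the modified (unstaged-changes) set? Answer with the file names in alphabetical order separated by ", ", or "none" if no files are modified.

After op 1 (modify b.txt): modified={b.txt} staged={none}
After op 2 (git add b.txt): modified={none} staged={b.txt}
After op 3 (git add a.txt): modified={none} staged={b.txt}
After op 4 (git reset b.txt): modified={b.txt} staged={none}
After op 5 (git reset a.txt): modified={b.txt} staged={none}
After op 6 (git add b.txt): modified={none} staged={b.txt}
After op 7 (git reset b.txt): modified={b.txt} staged={none}
After op 8 (modify d.txt): modified={b.txt, d.txt} staged={none}
After op 9 (modify c.txt): modified={b.txt, c.txt, d.txt} staged={none}
After op 10 (git add a.txt): modified={b.txt, c.txt, d.txt} staged={none}
After op 11 (git add c.txt): modified={b.txt, d.txt} staged={c.txt}
After op 12 (git reset b.txt): modified={b.txt, d.txt} staged={c.txt}
After op 13 (git add d.txt): modified={b.txt} staged={c.txt, d.txt}
After op 14 (modify a.txt): modified={a.txt, b.txt} staged={c.txt, d.txt}
After op 15 (modify b.txt): modified={a.txt, b.txt} staged={c.txt, d.txt}
After op 16 (git commit): modified={a.txt, b.txt} staged={none}
After op 17 (modify c.txt): modified={a.txt, b.txt, c.txt} staged={none}
After op 18 (modify d.txt): modified={a.txt, b.txt, c.txt, d.txt} staged={none}
After op 19 (git add c.txt): modified={a.txt, b.txt, d.txt} staged={c.txt}
After op 20 (git reset a.txt): modified={a.txt, b.txt, d.txt} staged={c.txt}
After op 21 (git add a.txt): modified={b.txt, d.txt} staged={a.txt, c.txt}
After op 22 (git add b.txt): modified={d.txt} staged={a.txt, b.txt, c.txt}
After op 23 (modify b.txt): modified={b.txt, d.txt} staged={a.txt, b.txt, c.txt}
After op 24 (git add d.txt): modified={b.txt} staged={a.txt, b.txt, c.txt, d.txt}
After op 25 (modify a.txt): modified={a.txt, b.txt} staged={a.txt, b.txt, c.txt, d.txt}
After op 26 (modify c.txt): modified={a.txt, b.txt, c.txt} staged={a.txt, b.txt, c.txt, d.txt}
After op 27 (modify c.txt): modified={a.txt, b.txt, c.txt} staged={a.txt, b.txt, c.txt, d.txt}
After op 28 (modify a.txt): modified={a.txt, b.txt, c.txt} staged={a.txt, b.txt, c.txt, d.txt}

Answer: a.txt, b.txt, c.txt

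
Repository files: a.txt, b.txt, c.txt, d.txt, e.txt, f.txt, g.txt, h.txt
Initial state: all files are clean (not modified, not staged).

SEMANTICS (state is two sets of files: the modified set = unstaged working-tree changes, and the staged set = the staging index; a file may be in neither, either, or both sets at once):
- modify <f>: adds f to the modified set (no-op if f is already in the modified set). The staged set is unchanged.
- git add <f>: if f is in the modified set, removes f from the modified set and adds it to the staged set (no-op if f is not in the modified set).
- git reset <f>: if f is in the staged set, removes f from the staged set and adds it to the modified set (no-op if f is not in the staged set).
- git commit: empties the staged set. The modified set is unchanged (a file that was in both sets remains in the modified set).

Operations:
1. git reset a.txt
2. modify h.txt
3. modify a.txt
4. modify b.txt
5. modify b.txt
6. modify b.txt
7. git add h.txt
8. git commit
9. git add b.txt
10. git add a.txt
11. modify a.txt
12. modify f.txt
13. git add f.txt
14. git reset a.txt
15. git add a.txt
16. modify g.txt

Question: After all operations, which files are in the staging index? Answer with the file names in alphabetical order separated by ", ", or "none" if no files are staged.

Answer: a.txt, b.txt, f.txt

Derivation:
After op 1 (git reset a.txt): modified={none} staged={none}
After op 2 (modify h.txt): modified={h.txt} staged={none}
After op 3 (modify a.txt): modified={a.txt, h.txt} staged={none}
After op 4 (modify b.txt): modified={a.txt, b.txt, h.txt} staged={none}
After op 5 (modify b.txt): modified={a.txt, b.txt, h.txt} staged={none}
After op 6 (modify b.txt): modified={a.txt, b.txt, h.txt} staged={none}
After op 7 (git add h.txt): modified={a.txt, b.txt} staged={h.txt}
After op 8 (git commit): modified={a.txt, b.txt} staged={none}
After op 9 (git add b.txt): modified={a.txt} staged={b.txt}
After op 10 (git add a.txt): modified={none} staged={a.txt, b.txt}
After op 11 (modify a.txt): modified={a.txt} staged={a.txt, b.txt}
After op 12 (modify f.txt): modified={a.txt, f.txt} staged={a.txt, b.txt}
After op 13 (git add f.txt): modified={a.txt} staged={a.txt, b.txt, f.txt}
After op 14 (git reset a.txt): modified={a.txt} staged={b.txt, f.txt}
After op 15 (git add a.txt): modified={none} staged={a.txt, b.txt, f.txt}
After op 16 (modify g.txt): modified={g.txt} staged={a.txt, b.txt, f.txt}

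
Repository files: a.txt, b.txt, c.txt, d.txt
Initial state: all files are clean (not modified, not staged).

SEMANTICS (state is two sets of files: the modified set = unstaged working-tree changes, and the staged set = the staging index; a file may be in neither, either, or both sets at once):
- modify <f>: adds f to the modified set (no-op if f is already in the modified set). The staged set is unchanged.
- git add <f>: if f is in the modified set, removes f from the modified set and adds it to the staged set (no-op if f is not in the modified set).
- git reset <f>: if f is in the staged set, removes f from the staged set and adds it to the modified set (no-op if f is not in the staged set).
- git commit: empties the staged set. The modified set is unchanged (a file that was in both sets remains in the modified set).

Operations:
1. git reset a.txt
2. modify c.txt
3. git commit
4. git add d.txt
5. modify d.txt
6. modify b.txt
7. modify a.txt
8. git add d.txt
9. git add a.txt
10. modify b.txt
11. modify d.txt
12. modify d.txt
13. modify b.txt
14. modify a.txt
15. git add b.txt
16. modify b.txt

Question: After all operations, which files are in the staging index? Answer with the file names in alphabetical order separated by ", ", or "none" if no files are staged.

Answer: a.txt, b.txt, d.txt

Derivation:
After op 1 (git reset a.txt): modified={none} staged={none}
After op 2 (modify c.txt): modified={c.txt} staged={none}
After op 3 (git commit): modified={c.txt} staged={none}
After op 4 (git add d.txt): modified={c.txt} staged={none}
After op 5 (modify d.txt): modified={c.txt, d.txt} staged={none}
After op 6 (modify b.txt): modified={b.txt, c.txt, d.txt} staged={none}
After op 7 (modify a.txt): modified={a.txt, b.txt, c.txt, d.txt} staged={none}
After op 8 (git add d.txt): modified={a.txt, b.txt, c.txt} staged={d.txt}
After op 9 (git add a.txt): modified={b.txt, c.txt} staged={a.txt, d.txt}
After op 10 (modify b.txt): modified={b.txt, c.txt} staged={a.txt, d.txt}
After op 11 (modify d.txt): modified={b.txt, c.txt, d.txt} staged={a.txt, d.txt}
After op 12 (modify d.txt): modified={b.txt, c.txt, d.txt} staged={a.txt, d.txt}
After op 13 (modify b.txt): modified={b.txt, c.txt, d.txt} staged={a.txt, d.txt}
After op 14 (modify a.txt): modified={a.txt, b.txt, c.txt, d.txt} staged={a.txt, d.txt}
After op 15 (git add b.txt): modified={a.txt, c.txt, d.txt} staged={a.txt, b.txt, d.txt}
After op 16 (modify b.txt): modified={a.txt, b.txt, c.txt, d.txt} staged={a.txt, b.txt, d.txt}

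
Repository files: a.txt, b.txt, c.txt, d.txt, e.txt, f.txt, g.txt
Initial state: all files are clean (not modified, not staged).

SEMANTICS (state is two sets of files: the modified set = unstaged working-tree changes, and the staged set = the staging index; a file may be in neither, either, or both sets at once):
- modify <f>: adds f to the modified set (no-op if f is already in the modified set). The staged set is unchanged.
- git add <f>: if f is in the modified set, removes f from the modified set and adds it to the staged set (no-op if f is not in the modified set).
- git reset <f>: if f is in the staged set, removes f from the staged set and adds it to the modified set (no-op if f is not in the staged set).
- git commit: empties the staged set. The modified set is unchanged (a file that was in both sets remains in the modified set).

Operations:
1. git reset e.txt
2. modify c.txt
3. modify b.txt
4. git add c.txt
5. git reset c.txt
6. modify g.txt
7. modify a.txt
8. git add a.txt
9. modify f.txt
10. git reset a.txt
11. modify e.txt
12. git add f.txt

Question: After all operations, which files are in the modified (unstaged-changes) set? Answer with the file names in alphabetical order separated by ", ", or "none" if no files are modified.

After op 1 (git reset e.txt): modified={none} staged={none}
After op 2 (modify c.txt): modified={c.txt} staged={none}
After op 3 (modify b.txt): modified={b.txt, c.txt} staged={none}
After op 4 (git add c.txt): modified={b.txt} staged={c.txt}
After op 5 (git reset c.txt): modified={b.txt, c.txt} staged={none}
After op 6 (modify g.txt): modified={b.txt, c.txt, g.txt} staged={none}
After op 7 (modify a.txt): modified={a.txt, b.txt, c.txt, g.txt} staged={none}
After op 8 (git add a.txt): modified={b.txt, c.txt, g.txt} staged={a.txt}
After op 9 (modify f.txt): modified={b.txt, c.txt, f.txt, g.txt} staged={a.txt}
After op 10 (git reset a.txt): modified={a.txt, b.txt, c.txt, f.txt, g.txt} staged={none}
After op 11 (modify e.txt): modified={a.txt, b.txt, c.txt, e.txt, f.txt, g.txt} staged={none}
After op 12 (git add f.txt): modified={a.txt, b.txt, c.txt, e.txt, g.txt} staged={f.txt}

Answer: a.txt, b.txt, c.txt, e.txt, g.txt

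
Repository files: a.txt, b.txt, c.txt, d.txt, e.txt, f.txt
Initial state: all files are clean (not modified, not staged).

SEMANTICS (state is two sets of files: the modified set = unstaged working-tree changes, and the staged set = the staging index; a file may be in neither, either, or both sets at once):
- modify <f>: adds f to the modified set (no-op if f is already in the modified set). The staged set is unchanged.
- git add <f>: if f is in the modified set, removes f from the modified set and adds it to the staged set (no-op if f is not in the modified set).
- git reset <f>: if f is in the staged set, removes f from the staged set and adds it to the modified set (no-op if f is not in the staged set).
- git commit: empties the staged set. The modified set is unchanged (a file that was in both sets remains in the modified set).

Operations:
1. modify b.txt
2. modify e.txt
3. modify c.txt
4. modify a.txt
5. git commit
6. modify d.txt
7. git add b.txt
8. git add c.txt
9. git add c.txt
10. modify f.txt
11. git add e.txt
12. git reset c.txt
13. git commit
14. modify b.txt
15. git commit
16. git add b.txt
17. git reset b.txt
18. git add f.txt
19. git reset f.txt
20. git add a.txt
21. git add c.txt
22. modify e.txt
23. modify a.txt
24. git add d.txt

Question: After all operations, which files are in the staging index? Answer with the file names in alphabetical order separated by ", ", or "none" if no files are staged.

After op 1 (modify b.txt): modified={b.txt} staged={none}
After op 2 (modify e.txt): modified={b.txt, e.txt} staged={none}
After op 3 (modify c.txt): modified={b.txt, c.txt, e.txt} staged={none}
After op 4 (modify a.txt): modified={a.txt, b.txt, c.txt, e.txt} staged={none}
After op 5 (git commit): modified={a.txt, b.txt, c.txt, e.txt} staged={none}
After op 6 (modify d.txt): modified={a.txt, b.txt, c.txt, d.txt, e.txt} staged={none}
After op 7 (git add b.txt): modified={a.txt, c.txt, d.txt, e.txt} staged={b.txt}
After op 8 (git add c.txt): modified={a.txt, d.txt, e.txt} staged={b.txt, c.txt}
After op 9 (git add c.txt): modified={a.txt, d.txt, e.txt} staged={b.txt, c.txt}
After op 10 (modify f.txt): modified={a.txt, d.txt, e.txt, f.txt} staged={b.txt, c.txt}
After op 11 (git add e.txt): modified={a.txt, d.txt, f.txt} staged={b.txt, c.txt, e.txt}
After op 12 (git reset c.txt): modified={a.txt, c.txt, d.txt, f.txt} staged={b.txt, e.txt}
After op 13 (git commit): modified={a.txt, c.txt, d.txt, f.txt} staged={none}
After op 14 (modify b.txt): modified={a.txt, b.txt, c.txt, d.txt, f.txt} staged={none}
After op 15 (git commit): modified={a.txt, b.txt, c.txt, d.txt, f.txt} staged={none}
After op 16 (git add b.txt): modified={a.txt, c.txt, d.txt, f.txt} staged={b.txt}
After op 17 (git reset b.txt): modified={a.txt, b.txt, c.txt, d.txt, f.txt} staged={none}
After op 18 (git add f.txt): modified={a.txt, b.txt, c.txt, d.txt} staged={f.txt}
After op 19 (git reset f.txt): modified={a.txt, b.txt, c.txt, d.txt, f.txt} staged={none}
After op 20 (git add a.txt): modified={b.txt, c.txt, d.txt, f.txt} staged={a.txt}
After op 21 (git add c.txt): modified={b.txt, d.txt, f.txt} staged={a.txt, c.txt}
After op 22 (modify e.txt): modified={b.txt, d.txt, e.txt, f.txt} staged={a.txt, c.txt}
After op 23 (modify a.txt): modified={a.txt, b.txt, d.txt, e.txt, f.txt} staged={a.txt, c.txt}
After op 24 (git add d.txt): modified={a.txt, b.txt, e.txt, f.txt} staged={a.txt, c.txt, d.txt}

Answer: a.txt, c.txt, d.txt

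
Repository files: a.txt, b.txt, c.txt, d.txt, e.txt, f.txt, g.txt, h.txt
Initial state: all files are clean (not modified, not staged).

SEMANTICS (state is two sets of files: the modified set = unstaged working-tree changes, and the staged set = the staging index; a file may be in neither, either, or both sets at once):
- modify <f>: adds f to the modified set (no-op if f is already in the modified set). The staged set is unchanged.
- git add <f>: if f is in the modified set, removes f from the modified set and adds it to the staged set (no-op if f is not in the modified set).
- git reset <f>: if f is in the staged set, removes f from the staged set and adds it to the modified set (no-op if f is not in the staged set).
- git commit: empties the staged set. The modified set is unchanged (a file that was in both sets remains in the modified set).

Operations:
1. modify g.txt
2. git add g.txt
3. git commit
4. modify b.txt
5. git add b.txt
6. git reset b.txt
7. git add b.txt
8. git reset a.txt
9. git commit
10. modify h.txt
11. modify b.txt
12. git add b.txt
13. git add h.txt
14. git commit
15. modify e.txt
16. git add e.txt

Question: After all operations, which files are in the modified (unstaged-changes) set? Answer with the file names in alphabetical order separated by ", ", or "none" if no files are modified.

Answer: none

Derivation:
After op 1 (modify g.txt): modified={g.txt} staged={none}
After op 2 (git add g.txt): modified={none} staged={g.txt}
After op 3 (git commit): modified={none} staged={none}
After op 4 (modify b.txt): modified={b.txt} staged={none}
After op 5 (git add b.txt): modified={none} staged={b.txt}
After op 6 (git reset b.txt): modified={b.txt} staged={none}
After op 7 (git add b.txt): modified={none} staged={b.txt}
After op 8 (git reset a.txt): modified={none} staged={b.txt}
After op 9 (git commit): modified={none} staged={none}
After op 10 (modify h.txt): modified={h.txt} staged={none}
After op 11 (modify b.txt): modified={b.txt, h.txt} staged={none}
After op 12 (git add b.txt): modified={h.txt} staged={b.txt}
After op 13 (git add h.txt): modified={none} staged={b.txt, h.txt}
After op 14 (git commit): modified={none} staged={none}
After op 15 (modify e.txt): modified={e.txt} staged={none}
After op 16 (git add e.txt): modified={none} staged={e.txt}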